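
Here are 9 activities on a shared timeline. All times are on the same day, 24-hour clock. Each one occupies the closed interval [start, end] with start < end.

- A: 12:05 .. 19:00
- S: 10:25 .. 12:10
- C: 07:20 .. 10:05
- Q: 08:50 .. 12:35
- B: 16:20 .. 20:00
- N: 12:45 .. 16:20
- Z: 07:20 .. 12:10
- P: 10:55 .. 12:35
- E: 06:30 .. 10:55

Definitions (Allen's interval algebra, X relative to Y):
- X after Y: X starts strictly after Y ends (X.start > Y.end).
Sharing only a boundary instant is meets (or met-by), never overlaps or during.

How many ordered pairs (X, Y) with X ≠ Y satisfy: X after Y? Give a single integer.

Checking all 72 ordered pairs for relation 'after'; matching pairs in alphabetical order:
(A, C): A after C ✓
(A, E): A after E ✓
(B, C): B after C ✓
(B, E): B after E ✓
(B, P): B after P ✓
(B, Q): B after Q ✓
(B, S): B after S ✓
(B, Z): B after Z ✓
(N, C): N after C ✓
(N, E): N after E ✓
(N, P): N after P ✓
(N, Q): N after Q ✓
(N, S): N after S ✓
(N, Z): N after Z ✓
(P, C): P after C ✓
(S, C): S after C ✓
Count: 16.

16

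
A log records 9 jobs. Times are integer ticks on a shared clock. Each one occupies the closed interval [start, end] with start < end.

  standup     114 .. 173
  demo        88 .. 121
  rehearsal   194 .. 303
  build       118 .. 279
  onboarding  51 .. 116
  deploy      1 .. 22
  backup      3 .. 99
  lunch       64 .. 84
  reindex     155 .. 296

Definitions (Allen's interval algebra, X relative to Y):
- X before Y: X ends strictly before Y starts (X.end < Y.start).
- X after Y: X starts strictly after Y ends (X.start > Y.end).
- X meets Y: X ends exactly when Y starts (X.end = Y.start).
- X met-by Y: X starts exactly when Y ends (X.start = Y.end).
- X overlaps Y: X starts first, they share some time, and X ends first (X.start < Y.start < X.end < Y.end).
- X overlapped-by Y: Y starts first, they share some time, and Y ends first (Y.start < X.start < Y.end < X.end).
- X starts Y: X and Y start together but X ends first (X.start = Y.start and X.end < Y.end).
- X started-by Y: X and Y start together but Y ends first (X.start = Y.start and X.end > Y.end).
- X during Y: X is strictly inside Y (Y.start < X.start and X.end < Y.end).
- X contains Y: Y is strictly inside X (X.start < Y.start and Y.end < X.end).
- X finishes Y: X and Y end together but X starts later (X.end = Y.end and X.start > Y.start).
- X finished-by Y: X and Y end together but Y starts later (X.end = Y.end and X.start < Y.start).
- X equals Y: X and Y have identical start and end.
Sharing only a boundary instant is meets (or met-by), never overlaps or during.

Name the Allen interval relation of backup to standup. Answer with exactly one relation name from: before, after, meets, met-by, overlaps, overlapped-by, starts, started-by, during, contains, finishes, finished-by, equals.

backup = [3, 99]; standup = [114, 173].
Compare endpoints: backup.start < standup.start, backup.start < standup.end, backup.end < standup.start, backup.end < standup.end.
That pattern is 'before'.

before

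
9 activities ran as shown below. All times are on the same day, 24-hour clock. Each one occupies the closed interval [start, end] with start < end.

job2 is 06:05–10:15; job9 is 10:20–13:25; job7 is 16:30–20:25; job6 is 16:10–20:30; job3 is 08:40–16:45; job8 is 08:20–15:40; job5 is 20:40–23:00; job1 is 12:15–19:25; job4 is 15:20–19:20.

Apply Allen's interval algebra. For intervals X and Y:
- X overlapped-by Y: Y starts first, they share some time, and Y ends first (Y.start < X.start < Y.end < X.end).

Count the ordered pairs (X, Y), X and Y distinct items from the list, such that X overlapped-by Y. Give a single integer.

Checking all 72 ordered pairs for relation 'overlapped-by'; matching pairs in alphabetical order:
(job1, job3): job1 overlapped-by job3 ✓
(job1, job8): job1 overlapped-by job8 ✓
(job1, job9): job1 overlapped-by job9 ✓
(job3, job2): job3 overlapped-by job2 ✓
(job3, job8): job3 overlapped-by job8 ✓
(job4, job3): job4 overlapped-by job3 ✓
(job4, job8): job4 overlapped-by job8 ✓
(job6, job1): job6 overlapped-by job1 ✓
(job6, job3): job6 overlapped-by job3 ✓
(job6, job4): job6 overlapped-by job4 ✓
(job7, job1): job7 overlapped-by job1 ✓
(job7, job3): job7 overlapped-by job3 ✓
(job7, job4): job7 overlapped-by job4 ✓
(job8, job2): job8 overlapped-by job2 ✓
Count: 14.

14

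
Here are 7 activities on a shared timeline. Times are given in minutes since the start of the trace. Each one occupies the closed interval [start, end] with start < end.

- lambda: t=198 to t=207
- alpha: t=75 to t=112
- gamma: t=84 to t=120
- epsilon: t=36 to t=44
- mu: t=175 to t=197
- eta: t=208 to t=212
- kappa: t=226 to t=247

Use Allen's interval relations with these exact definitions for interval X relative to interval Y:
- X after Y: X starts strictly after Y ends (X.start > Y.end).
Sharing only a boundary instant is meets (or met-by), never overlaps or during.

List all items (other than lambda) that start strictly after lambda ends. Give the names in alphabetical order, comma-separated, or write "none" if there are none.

eta, kappa

Target lambda = [t=198, t=207].
alpha [t=75, t=112] → before → no.
epsilon [t=36, t=44] → before → no.
eta [t=208, t=212] → after → yes.
gamma [t=84, t=120] → before → no.
kappa [t=226, t=247] → after → yes.
mu [t=175, t=197] → before → no.
Result: eta, kappa.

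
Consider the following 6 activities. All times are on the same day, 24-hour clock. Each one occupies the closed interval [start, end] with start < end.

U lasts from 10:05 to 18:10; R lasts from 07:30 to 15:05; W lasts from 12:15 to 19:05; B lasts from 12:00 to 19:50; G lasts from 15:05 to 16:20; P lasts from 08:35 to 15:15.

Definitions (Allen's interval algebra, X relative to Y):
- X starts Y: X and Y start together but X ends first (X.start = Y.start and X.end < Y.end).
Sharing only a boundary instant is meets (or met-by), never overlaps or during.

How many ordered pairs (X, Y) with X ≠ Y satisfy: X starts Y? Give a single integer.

Checking all 30 ordered pairs for relation 'starts'; matching pairs in alphabetical order:
No pair satisfies it.
Count: 0.

0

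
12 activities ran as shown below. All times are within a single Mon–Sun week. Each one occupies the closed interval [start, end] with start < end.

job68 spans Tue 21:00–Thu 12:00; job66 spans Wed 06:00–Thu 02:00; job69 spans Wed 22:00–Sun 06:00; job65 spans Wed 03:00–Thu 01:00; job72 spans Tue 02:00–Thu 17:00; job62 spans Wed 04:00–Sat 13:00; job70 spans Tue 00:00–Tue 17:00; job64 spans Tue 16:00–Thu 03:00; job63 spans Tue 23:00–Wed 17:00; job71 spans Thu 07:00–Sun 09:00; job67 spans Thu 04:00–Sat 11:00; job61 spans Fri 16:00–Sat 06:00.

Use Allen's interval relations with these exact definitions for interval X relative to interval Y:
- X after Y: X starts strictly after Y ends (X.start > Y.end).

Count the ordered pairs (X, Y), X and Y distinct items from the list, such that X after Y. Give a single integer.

Checking all 132 ordered pairs for relation 'after'; matching pairs in alphabetical order:
(job61, job63): job61 after job63 ✓
(job61, job64): job61 after job64 ✓
(job61, job65): job61 after job65 ✓
(job61, job66): job61 after job66 ✓
(job61, job68): job61 after job68 ✓
(job61, job70): job61 after job70 ✓
(job61, job72): job61 after job72 ✓
(job62, job70): job62 after job70 ✓
(job63, job70): job63 after job70 ✓
(job65, job70): job65 after job70 ✓
(job66, job70): job66 after job70 ✓
(job67, job63): job67 after job63 ✓
(job67, job64): job67 after job64 ✓
(job67, job65): job67 after job65 ✓
(job67, job66): job67 after job66 ✓
(job67, job70): job67 after job70 ✓
(job68, job70): job68 after job70 ✓
(job69, job63): job69 after job63 ✓
(job69, job70): job69 after job70 ✓
(job71, job63): job71 after job63 ✓
(job71, job64): job71 after job64 ✓
(job71, job65): job71 after job65 ✓
(job71, job66): job71 after job66 ✓
(job71, job70): job71 after job70 ✓
Count: 24.

24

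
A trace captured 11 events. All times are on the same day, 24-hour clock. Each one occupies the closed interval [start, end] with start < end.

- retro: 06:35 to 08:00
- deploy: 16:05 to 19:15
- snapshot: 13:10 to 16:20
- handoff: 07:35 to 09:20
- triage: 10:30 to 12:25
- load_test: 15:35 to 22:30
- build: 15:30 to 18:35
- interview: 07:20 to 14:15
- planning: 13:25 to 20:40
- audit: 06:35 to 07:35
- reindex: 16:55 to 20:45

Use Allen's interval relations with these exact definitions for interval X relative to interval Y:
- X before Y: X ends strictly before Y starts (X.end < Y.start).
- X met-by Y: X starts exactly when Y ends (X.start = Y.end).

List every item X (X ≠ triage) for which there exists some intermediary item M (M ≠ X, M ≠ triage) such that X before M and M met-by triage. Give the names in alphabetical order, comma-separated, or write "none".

Target triage = [10:30, 12:25].
Intermediaries M with M met-by triage: none.
Union: none.

none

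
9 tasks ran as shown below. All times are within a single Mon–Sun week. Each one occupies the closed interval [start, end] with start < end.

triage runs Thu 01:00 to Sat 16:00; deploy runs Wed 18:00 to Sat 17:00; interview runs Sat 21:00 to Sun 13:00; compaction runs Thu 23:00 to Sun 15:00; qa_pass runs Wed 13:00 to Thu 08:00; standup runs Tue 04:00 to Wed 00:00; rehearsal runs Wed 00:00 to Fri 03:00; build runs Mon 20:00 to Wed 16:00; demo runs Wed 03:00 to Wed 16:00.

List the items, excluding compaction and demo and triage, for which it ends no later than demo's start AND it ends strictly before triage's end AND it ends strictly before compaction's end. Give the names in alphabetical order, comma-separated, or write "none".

standup

Conditions: its end is no later than demo's start (X.end <= Wed 03:00) AND its end is strictly before triage's end (X.end < Sat 16:00) AND its end is strictly before compaction's end (X.end < Sun 15:00).
build: end Wed 16:00 <= Wed 03:00? ✗; end Wed 16:00 < Sat 16:00? ✓; end Wed 16:00 < Sun 15:00? ✓ → no.
deploy: end Sat 17:00 <= Wed 03:00? ✗; end Sat 17:00 < Sat 16:00? ✗; end Sat 17:00 < Sun 15:00? ✓ → no.
interview: end Sun 13:00 <= Wed 03:00? ✗; end Sun 13:00 < Sat 16:00? ✗; end Sun 13:00 < Sun 15:00? ✓ → no.
qa_pass: end Thu 08:00 <= Wed 03:00? ✗; end Thu 08:00 < Sat 16:00? ✓; end Thu 08:00 < Sun 15:00? ✓ → no.
rehearsal: end Fri 03:00 <= Wed 03:00? ✗; end Fri 03:00 < Sat 16:00? ✓; end Fri 03:00 < Sun 15:00? ✓ → no.
standup: end Wed 00:00 <= Wed 03:00? ✓; end Wed 00:00 < Sat 16:00? ✓; end Wed 00:00 < Sun 15:00? ✓ → yes.
Result: standup.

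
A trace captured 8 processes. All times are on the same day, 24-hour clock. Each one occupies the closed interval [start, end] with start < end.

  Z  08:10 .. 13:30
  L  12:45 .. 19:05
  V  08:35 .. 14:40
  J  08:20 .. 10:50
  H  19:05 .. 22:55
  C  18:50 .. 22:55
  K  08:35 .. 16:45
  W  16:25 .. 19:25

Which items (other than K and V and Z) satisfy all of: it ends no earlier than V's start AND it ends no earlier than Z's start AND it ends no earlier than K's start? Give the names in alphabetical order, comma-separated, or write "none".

C, H, J, L, W

Conditions: its end is no earlier than V's start (X.end >= 08:35) AND its end is no earlier than Z's start (X.end >= 08:10) AND its end is no earlier than K's start (X.end >= 08:35).
C: end 22:55 >= 08:35? ✓; end 22:55 >= 08:10? ✓; end 22:55 >= 08:35? ✓ → yes.
H: end 22:55 >= 08:35? ✓; end 22:55 >= 08:10? ✓; end 22:55 >= 08:35? ✓ → yes.
J: end 10:50 >= 08:35? ✓; end 10:50 >= 08:10? ✓; end 10:50 >= 08:35? ✓ → yes.
L: end 19:05 >= 08:35? ✓; end 19:05 >= 08:10? ✓; end 19:05 >= 08:35? ✓ → yes.
W: end 19:25 >= 08:35? ✓; end 19:25 >= 08:10? ✓; end 19:25 >= 08:35? ✓ → yes.
Result: C, H, J, L, W.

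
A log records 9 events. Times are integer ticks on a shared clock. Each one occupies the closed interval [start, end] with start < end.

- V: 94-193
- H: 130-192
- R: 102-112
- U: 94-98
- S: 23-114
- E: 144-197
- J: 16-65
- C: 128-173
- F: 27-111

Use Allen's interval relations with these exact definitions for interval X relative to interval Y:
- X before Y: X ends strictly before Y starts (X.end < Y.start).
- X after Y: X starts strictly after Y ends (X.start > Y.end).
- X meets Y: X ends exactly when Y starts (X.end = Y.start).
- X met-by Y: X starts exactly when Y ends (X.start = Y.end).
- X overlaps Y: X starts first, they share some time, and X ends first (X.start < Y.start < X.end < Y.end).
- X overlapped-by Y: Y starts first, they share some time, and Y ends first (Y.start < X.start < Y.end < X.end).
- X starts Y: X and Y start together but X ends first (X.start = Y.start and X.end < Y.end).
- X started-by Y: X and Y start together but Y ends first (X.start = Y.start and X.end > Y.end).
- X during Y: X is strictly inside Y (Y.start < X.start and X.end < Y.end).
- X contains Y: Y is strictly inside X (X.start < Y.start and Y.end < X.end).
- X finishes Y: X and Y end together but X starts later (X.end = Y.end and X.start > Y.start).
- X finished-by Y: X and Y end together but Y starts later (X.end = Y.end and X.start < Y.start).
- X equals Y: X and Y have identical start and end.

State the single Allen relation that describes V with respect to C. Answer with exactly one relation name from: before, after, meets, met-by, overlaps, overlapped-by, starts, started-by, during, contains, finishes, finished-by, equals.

contains

V = [94, 193]; C = [128, 173].
Compare endpoints: V.start < C.start, V.start < C.end, V.end > C.start, V.end > C.end.
That pattern is 'contains'.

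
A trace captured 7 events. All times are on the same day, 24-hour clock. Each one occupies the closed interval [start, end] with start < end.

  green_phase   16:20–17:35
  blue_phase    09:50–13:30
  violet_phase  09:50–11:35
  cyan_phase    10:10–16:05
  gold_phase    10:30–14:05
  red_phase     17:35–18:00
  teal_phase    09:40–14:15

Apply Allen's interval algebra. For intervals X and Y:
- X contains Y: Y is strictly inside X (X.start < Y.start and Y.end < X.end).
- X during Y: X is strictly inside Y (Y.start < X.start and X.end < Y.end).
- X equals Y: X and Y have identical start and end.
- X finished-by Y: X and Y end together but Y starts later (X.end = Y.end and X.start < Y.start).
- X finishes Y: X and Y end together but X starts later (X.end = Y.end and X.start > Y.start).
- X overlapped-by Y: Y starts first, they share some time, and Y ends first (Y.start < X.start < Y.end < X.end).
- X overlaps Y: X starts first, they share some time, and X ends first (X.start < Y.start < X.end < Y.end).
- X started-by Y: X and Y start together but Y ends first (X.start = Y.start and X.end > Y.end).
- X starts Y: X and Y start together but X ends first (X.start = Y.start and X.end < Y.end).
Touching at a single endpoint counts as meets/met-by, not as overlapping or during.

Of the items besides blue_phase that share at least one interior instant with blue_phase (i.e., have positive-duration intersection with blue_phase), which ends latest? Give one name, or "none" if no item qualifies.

Target blue_phase = [09:50, 13:30].
cyan_phase [10:10, 16:05] → overlapped-by → candidate.
gold_phase [10:30, 14:05] → overlapped-by → candidate.
green_phase [16:20, 17:35] → after → excluded.
red_phase [17:35, 18:00] → after → excluded.
teal_phase [09:40, 14:15] → contains → candidate.
violet_phase [09:50, 11:35] → starts → candidate.
Among candidates, latest end is 16:05 → cyan_phase.

cyan_phase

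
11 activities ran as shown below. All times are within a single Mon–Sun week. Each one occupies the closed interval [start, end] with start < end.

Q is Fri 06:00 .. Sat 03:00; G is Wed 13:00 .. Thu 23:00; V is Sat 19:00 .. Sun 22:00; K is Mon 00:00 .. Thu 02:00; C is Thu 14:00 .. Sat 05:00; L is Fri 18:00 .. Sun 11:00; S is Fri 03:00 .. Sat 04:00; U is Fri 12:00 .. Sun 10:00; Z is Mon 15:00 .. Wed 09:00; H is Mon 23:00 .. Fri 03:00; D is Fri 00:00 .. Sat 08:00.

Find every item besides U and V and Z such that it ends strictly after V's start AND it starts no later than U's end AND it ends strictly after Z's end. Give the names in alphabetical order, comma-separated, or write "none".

L

Conditions: its end is strictly after V's start (X.end > Sat 19:00) AND its start is no later than U's end (X.start <= Sun 10:00) AND its end is strictly after Z's end (X.end > Wed 09:00).
C: end Sat 05:00 > Sat 19:00? ✗; start Thu 14:00 <= Sun 10:00? ✓; end Sat 05:00 > Wed 09:00? ✓ → no.
D: end Sat 08:00 > Sat 19:00? ✗; start Fri 00:00 <= Sun 10:00? ✓; end Sat 08:00 > Wed 09:00? ✓ → no.
G: end Thu 23:00 > Sat 19:00? ✗; start Wed 13:00 <= Sun 10:00? ✓; end Thu 23:00 > Wed 09:00? ✓ → no.
H: end Fri 03:00 > Sat 19:00? ✗; start Mon 23:00 <= Sun 10:00? ✓; end Fri 03:00 > Wed 09:00? ✓ → no.
K: end Thu 02:00 > Sat 19:00? ✗; start Mon 00:00 <= Sun 10:00? ✓; end Thu 02:00 > Wed 09:00? ✓ → no.
L: end Sun 11:00 > Sat 19:00? ✓; start Fri 18:00 <= Sun 10:00? ✓; end Sun 11:00 > Wed 09:00? ✓ → yes.
Q: end Sat 03:00 > Sat 19:00? ✗; start Fri 06:00 <= Sun 10:00? ✓; end Sat 03:00 > Wed 09:00? ✓ → no.
S: end Sat 04:00 > Sat 19:00? ✗; start Fri 03:00 <= Sun 10:00? ✓; end Sat 04:00 > Wed 09:00? ✓ → no.
Result: L.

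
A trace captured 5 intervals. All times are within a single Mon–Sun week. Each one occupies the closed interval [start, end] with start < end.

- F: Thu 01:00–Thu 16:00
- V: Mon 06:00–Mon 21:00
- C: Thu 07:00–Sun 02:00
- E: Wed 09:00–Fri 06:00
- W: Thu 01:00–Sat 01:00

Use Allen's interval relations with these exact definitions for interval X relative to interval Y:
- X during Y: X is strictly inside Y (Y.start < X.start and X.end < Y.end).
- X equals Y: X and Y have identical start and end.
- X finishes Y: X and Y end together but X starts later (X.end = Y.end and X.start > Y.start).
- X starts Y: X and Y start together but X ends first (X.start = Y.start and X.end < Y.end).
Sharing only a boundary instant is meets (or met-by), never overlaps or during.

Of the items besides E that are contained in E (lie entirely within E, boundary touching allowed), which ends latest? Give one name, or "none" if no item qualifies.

Target E = [Wed 09:00, Fri 06:00].
C [Thu 07:00, Sun 02:00] → overlapped-by → excluded.
F [Thu 01:00, Thu 16:00] → during → candidate.
V [Mon 06:00, Mon 21:00] → before → excluded.
W [Thu 01:00, Sat 01:00] → overlapped-by → excluded.
Among candidates, latest end is Thu 16:00 → F.

F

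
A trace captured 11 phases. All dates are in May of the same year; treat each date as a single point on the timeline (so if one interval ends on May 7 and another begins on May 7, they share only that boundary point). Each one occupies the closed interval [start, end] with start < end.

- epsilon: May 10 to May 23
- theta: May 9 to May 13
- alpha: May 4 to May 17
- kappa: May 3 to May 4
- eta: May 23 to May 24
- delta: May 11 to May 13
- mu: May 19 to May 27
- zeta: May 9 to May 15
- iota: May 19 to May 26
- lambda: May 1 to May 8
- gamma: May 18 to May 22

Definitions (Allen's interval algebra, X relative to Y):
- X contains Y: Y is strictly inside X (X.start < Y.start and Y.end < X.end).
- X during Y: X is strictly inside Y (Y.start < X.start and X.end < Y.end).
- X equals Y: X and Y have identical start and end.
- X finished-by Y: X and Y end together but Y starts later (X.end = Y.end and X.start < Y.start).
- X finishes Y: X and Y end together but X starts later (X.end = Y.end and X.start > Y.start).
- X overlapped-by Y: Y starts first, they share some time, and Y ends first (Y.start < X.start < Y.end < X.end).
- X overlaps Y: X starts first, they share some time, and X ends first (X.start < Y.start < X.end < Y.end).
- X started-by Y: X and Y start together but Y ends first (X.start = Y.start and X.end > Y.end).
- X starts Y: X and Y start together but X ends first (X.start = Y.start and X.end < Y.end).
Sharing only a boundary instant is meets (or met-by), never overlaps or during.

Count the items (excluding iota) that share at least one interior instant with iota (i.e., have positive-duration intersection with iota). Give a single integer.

Target iota = [May 19, May 26].
alpha [May 4, May 17] → before → no.
delta [May 11, May 13] → before → no.
epsilon [May 10, May 23] → overlaps → counts.
eta [May 23, May 24] → during → counts.
gamma [May 18, May 22] → overlaps → counts.
kappa [May 3, May 4] → before → no.
lambda [May 1, May 8] → before → no.
mu [May 19, May 27] → started-by → counts.
theta [May 9, May 13] → before → no.
zeta [May 9, May 15] → before → no.
Total: 4.

4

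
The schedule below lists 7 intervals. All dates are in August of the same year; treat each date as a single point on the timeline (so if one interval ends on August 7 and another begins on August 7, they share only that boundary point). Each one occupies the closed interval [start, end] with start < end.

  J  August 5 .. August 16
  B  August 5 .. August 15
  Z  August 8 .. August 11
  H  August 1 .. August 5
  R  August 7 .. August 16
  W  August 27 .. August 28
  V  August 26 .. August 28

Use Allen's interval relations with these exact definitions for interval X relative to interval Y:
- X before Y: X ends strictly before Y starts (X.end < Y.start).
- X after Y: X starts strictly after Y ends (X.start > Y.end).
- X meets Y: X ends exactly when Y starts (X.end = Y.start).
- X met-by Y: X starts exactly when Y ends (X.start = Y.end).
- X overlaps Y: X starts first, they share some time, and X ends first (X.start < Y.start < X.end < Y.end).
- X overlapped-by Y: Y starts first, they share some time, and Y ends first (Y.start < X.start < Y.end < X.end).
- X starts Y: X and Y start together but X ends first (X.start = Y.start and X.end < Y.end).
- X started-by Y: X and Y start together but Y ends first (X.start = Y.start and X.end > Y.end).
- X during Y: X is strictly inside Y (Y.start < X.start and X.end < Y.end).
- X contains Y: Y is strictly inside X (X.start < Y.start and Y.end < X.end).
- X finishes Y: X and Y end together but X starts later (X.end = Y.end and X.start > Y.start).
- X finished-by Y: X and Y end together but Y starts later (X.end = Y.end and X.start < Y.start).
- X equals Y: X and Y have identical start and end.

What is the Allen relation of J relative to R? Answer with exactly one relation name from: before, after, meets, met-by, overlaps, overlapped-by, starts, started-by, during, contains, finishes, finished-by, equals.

J = [August 5, August 16]; R = [August 7, August 16].
Compare endpoints: J.start < R.start, J.start < R.end, J.end > R.start, J.end = R.end.
That pattern is 'finished-by'.

finished-by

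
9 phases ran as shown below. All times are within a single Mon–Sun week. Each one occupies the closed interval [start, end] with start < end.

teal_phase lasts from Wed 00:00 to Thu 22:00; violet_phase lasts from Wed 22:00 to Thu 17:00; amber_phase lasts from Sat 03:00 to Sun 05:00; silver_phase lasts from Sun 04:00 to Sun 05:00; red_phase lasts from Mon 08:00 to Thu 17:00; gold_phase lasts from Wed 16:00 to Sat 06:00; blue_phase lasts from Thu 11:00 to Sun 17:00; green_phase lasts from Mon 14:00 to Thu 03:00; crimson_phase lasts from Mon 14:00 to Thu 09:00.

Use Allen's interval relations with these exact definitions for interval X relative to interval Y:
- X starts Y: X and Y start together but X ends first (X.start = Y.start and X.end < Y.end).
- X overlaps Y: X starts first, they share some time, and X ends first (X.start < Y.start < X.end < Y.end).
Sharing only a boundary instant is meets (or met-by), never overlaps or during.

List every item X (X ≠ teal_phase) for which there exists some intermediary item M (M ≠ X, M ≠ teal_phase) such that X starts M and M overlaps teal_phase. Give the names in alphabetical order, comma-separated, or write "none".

Target teal_phase = [Wed 00:00, Thu 22:00].
Intermediaries M with M overlaps teal_phase: crimson_phase, green_phase, red_phase.
Via crimson_phase — items with X starts crimson_phase: green_phase.
Via green_phase — items with X starts green_phase: none.
Via red_phase — items with X starts red_phase: none.
Union: green_phase.

green_phase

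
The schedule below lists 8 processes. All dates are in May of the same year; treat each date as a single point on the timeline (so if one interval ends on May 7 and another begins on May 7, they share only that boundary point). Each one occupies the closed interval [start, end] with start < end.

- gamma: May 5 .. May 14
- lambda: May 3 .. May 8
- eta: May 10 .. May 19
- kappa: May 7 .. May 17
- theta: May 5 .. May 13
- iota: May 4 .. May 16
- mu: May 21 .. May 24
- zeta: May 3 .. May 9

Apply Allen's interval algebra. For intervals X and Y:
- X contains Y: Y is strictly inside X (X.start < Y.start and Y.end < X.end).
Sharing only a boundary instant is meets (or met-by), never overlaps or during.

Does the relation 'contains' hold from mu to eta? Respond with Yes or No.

mu = [May 21, May 24], eta = [May 10, May 19].
Actual relation of mu to eta: after.
Asked whether 'contains' holds → No.

No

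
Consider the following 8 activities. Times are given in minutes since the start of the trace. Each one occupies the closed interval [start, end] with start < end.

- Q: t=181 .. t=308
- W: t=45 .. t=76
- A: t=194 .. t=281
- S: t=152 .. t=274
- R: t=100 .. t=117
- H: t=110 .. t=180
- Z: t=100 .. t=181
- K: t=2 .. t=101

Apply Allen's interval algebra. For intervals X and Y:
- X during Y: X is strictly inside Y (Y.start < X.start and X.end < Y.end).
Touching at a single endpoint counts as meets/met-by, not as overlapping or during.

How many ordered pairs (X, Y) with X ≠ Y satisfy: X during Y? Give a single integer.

3

Checking all 56 ordered pairs for relation 'during'; matching pairs in alphabetical order:
(A, Q): A during Q ✓
(H, Z): H during Z ✓
(W, K): W during K ✓
Count: 3.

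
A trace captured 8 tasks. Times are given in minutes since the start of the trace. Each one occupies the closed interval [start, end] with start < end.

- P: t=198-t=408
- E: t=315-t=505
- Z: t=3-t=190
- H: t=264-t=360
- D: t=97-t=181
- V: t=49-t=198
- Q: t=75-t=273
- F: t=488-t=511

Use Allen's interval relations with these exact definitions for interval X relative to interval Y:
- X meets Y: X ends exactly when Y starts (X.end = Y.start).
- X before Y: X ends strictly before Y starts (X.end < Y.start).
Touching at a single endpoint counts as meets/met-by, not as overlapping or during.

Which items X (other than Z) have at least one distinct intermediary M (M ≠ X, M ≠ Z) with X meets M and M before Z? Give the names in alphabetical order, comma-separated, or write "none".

Target Z = [t=3, t=190].
Intermediaries M with M before Z: none.
Union: none.

none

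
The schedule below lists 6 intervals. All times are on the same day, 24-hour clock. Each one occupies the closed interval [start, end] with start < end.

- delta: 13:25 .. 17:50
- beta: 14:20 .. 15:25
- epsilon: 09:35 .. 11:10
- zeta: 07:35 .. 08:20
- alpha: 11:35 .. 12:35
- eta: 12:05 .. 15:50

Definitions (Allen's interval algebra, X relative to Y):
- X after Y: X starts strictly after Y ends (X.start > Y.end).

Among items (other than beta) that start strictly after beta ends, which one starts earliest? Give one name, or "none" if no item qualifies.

none

Target beta = [14:20, 15:25].
alpha [11:35, 12:35] → before → excluded.
delta [13:25, 17:50] → contains → excluded.
epsilon [09:35, 11:10] → before → excluded.
eta [12:05, 15:50] → contains → excluded.
zeta [07:35, 08:20] → before → excluded.
No candidates → none.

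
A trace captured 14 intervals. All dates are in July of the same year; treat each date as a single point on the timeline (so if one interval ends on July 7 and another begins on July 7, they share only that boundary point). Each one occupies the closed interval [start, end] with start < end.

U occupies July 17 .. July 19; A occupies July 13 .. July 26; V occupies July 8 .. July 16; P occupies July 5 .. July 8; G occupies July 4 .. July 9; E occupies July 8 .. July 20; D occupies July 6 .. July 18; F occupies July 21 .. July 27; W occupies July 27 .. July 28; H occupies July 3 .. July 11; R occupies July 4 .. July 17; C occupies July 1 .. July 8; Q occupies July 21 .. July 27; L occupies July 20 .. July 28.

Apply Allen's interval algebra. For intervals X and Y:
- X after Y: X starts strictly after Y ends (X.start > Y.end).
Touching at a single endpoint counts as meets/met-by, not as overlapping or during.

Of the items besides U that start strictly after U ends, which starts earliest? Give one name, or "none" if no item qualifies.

L

Target U = [July 17, July 19].
A [July 13, July 26] → contains → excluded.
C [July 1, July 8] → before → excluded.
D [July 6, July 18] → overlaps → excluded.
E [July 8, July 20] → contains → excluded.
F [July 21, July 27] → after → candidate.
G [July 4, July 9] → before → excluded.
H [July 3, July 11] → before → excluded.
L [July 20, July 28] → after → candidate.
P [July 5, July 8] → before → excluded.
Q [July 21, July 27] → after → candidate.
R [July 4, July 17] → meets → excluded.
V [July 8, July 16] → before → excluded.
W [July 27, July 28] → after → candidate.
Among candidates, earliest start is July 20 → L.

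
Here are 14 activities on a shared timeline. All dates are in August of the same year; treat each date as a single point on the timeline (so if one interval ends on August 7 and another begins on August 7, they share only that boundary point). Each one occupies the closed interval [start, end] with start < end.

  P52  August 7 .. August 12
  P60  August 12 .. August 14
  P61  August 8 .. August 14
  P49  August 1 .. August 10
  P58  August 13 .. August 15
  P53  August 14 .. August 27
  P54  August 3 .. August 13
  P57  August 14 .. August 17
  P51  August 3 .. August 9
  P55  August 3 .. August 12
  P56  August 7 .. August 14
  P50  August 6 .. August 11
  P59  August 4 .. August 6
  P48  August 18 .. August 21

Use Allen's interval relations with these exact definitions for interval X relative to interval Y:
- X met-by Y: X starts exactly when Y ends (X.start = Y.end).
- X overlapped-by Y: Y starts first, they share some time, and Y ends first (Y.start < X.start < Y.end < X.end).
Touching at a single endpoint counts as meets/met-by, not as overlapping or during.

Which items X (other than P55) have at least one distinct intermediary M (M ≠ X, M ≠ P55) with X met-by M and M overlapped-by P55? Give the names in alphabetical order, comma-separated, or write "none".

P53, P57

Target P55 = [August 3, August 12].
Intermediaries M with M overlapped-by P55: P56, P61.
Via P56 — items with X met-by P56: P53, P57.
Via P61 — items with X met-by P61: P53, P57.
Union: P53, P57.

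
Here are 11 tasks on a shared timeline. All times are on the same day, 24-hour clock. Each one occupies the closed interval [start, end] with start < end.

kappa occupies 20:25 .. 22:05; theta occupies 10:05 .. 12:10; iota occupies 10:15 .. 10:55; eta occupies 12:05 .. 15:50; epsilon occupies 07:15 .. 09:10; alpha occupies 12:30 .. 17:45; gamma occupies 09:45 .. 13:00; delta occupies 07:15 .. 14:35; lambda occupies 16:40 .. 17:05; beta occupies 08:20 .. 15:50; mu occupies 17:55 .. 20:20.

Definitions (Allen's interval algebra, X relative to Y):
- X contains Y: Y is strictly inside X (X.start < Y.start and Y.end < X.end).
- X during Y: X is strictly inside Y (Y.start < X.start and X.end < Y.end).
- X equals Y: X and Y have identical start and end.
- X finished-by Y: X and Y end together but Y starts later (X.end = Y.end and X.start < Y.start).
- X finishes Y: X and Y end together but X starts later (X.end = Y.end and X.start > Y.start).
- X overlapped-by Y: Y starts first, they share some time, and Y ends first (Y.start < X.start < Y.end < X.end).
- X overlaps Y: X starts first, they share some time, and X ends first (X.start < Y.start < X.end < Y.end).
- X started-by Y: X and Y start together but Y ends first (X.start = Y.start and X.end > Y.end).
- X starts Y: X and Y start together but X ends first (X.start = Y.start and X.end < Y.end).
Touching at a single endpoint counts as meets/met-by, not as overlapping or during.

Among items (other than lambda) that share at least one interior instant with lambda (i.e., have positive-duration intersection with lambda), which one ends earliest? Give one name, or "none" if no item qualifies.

Target lambda = [16:40, 17:05].
alpha [12:30, 17:45] → contains → candidate.
beta [08:20, 15:50] → before → excluded.
delta [07:15, 14:35] → before → excluded.
epsilon [07:15, 09:10] → before → excluded.
eta [12:05, 15:50] → before → excluded.
gamma [09:45, 13:00] → before → excluded.
iota [10:15, 10:55] → before → excluded.
kappa [20:25, 22:05] → after → excluded.
mu [17:55, 20:20] → after → excluded.
theta [10:05, 12:10] → before → excluded.
Among candidates, earliest end is 17:45 → alpha.

alpha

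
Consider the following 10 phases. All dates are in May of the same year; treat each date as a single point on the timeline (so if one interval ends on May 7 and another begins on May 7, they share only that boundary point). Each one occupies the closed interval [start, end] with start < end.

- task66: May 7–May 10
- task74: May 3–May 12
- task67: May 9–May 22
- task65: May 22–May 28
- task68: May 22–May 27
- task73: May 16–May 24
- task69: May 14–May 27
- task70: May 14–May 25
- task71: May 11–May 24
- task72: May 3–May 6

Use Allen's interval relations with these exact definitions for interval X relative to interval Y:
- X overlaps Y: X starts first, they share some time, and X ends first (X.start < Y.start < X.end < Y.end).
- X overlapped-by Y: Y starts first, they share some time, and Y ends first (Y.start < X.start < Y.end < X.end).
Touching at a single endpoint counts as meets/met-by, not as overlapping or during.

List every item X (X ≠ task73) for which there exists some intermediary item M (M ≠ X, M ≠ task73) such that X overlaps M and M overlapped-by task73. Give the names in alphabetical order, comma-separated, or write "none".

task69, task70, task71

Target task73 = [May 16, May 24].
Intermediaries M with M overlapped-by task73: task65, task68.
Via task65 — items with X overlaps task65: task69, task70, task71.
Via task68 — items with X overlaps task68: task70, task71.
Union: task69, task70, task71.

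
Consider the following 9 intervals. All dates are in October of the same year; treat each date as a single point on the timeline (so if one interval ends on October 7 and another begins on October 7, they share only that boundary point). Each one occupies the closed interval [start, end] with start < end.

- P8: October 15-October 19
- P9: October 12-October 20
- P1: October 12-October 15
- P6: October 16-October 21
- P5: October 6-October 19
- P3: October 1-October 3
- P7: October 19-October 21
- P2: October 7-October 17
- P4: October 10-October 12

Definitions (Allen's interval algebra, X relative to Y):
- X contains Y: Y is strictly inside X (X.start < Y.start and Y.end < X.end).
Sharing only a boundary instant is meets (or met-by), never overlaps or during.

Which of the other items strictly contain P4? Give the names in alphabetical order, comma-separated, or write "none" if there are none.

P2, P5

Target P4 = [October 10, October 12].
P1 [October 12, October 15] → met-by → no.
P2 [October 7, October 17] → contains → yes.
P3 [October 1, October 3] → before → no.
P5 [October 6, October 19] → contains → yes.
P6 [October 16, October 21] → after → no.
P7 [October 19, October 21] → after → no.
P8 [October 15, October 19] → after → no.
P9 [October 12, October 20] → met-by → no.
Result: P2, P5.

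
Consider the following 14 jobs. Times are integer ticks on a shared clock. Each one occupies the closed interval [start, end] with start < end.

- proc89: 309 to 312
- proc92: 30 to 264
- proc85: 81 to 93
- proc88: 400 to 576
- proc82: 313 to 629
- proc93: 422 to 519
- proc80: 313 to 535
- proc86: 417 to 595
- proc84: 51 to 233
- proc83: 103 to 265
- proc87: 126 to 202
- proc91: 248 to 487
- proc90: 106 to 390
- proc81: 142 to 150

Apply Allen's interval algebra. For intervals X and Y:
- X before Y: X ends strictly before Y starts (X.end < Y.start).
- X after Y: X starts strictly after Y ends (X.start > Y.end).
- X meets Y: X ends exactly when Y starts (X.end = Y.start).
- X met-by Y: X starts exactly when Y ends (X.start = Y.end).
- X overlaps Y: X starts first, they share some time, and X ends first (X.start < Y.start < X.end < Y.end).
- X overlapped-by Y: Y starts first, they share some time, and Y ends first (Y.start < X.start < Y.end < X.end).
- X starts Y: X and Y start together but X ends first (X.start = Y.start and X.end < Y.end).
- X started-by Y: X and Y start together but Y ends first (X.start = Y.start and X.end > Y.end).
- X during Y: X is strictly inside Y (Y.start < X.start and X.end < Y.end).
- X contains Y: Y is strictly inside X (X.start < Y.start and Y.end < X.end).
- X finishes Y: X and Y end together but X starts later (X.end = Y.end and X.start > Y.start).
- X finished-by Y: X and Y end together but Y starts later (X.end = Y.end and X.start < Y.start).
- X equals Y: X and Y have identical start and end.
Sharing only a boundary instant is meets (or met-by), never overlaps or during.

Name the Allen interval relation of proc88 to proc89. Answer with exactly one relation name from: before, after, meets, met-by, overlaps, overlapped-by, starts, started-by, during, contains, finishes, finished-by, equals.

proc88 = [400, 576]; proc89 = [309, 312].
Compare endpoints: proc88.start > proc89.start, proc88.start > proc89.end, proc88.end > proc89.start, proc88.end > proc89.end.
That pattern is 'after'.

after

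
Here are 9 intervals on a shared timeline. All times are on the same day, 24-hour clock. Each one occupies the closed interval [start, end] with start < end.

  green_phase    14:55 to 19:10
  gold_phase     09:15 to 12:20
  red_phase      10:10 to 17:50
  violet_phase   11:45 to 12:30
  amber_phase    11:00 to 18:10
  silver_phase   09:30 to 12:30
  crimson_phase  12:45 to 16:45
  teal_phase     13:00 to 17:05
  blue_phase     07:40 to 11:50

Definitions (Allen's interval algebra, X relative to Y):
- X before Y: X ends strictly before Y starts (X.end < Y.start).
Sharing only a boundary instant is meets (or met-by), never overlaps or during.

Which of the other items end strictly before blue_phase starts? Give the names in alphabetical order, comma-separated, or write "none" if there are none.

none

Target blue_phase = [07:40, 11:50].
amber_phase [11:00, 18:10] → overlapped-by → no.
crimson_phase [12:45, 16:45] → after → no.
gold_phase [09:15, 12:20] → overlapped-by → no.
green_phase [14:55, 19:10] → after → no.
red_phase [10:10, 17:50] → overlapped-by → no.
silver_phase [09:30, 12:30] → overlapped-by → no.
teal_phase [13:00, 17:05] → after → no.
violet_phase [11:45, 12:30] → overlapped-by → no.
Result: none.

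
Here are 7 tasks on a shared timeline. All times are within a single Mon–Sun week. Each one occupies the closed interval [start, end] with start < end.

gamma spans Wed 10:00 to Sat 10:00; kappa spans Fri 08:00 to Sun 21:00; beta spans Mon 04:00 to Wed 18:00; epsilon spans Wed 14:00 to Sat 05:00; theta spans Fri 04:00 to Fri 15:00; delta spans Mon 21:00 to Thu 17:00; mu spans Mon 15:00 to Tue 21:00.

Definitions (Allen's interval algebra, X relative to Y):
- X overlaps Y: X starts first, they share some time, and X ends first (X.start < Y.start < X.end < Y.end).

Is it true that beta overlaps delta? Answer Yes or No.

beta = [Mon 04:00, Wed 18:00], delta = [Mon 21:00, Thu 17:00].
Actual relation of beta to delta: overlaps.
Asked whether 'overlaps' holds → Yes.

Yes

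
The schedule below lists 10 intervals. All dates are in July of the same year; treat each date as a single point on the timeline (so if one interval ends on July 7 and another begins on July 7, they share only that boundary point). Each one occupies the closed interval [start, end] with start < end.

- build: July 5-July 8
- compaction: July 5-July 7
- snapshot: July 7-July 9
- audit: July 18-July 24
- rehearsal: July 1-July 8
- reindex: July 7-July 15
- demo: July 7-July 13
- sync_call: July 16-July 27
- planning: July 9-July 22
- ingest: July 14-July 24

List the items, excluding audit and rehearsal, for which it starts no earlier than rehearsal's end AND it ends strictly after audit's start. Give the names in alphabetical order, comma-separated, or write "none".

Conditions: its start is no earlier than rehearsal's end (X.start >= July 8) AND its end is strictly after audit's start (X.end > July 18).
build: start July 5 >= July 8? ✗; end July 8 > July 18? ✗ → no.
compaction: start July 5 >= July 8? ✗; end July 7 > July 18? ✗ → no.
demo: start July 7 >= July 8? ✗; end July 13 > July 18? ✗ → no.
ingest: start July 14 >= July 8? ✓; end July 24 > July 18? ✓ → yes.
planning: start July 9 >= July 8? ✓; end July 22 > July 18? ✓ → yes.
reindex: start July 7 >= July 8? ✗; end July 15 > July 18? ✗ → no.
snapshot: start July 7 >= July 8? ✗; end July 9 > July 18? ✗ → no.
sync_call: start July 16 >= July 8? ✓; end July 27 > July 18? ✓ → yes.
Result: ingest, planning, sync_call.

ingest, planning, sync_call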